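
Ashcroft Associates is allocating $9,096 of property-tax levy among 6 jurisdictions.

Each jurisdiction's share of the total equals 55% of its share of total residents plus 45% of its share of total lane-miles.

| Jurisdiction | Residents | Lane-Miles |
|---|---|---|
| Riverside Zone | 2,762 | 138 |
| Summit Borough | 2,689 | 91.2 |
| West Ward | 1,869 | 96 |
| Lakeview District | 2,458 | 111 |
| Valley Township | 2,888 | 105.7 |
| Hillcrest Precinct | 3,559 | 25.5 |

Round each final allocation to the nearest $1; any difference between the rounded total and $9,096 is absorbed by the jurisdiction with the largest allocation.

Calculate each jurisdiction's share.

Totals — residents 16,225, lane-miles 567.4.
Combined weights (55% residents + 45% lane-miles): Riverside Zone 0.2031; Summit Borough 0.1635; West Ward 0.1395; Lakeview District 0.1714; Valley Township 0.1817; Hillcrest Precinct 0.1409.
Raw shares: Riverside Zone 1,847.16; Summit Borough 1,487.04; West Ward 1,268.83; Lakeview District 1,558.65; Valley Township 1,653.00; Hillcrest Precinct 1,281.33.
Rounded to nearest $1: Riverside Zone $1,847; Summit Borough $1,487; West Ward $1,269; Lakeview District $1,559; Valley Township $1,653; Hillcrest Precinct $1,281. Sum = $9,096.
Sum already equals the total — no adjustment.

Riverside Zone: $1,847; Summit Borough: $1,487; West Ward: $1,269; Lakeview District: $1,559; Valley Township: $1,653; Hillcrest Precinct: $1,281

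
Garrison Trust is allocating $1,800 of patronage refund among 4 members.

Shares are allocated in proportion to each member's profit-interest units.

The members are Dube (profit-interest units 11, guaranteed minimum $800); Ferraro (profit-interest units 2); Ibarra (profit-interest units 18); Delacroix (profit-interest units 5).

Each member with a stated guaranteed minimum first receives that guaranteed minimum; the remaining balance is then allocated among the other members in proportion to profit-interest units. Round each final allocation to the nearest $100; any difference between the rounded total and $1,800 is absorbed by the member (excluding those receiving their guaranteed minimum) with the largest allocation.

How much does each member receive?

Dube: $800 · Ferraro: $100 · Ibarra: $700 · Delacroix: $200

Fund the minimums — Dube $800. Remaining pool $1,000.
Remaining pool split over remaining profit-interest units 25: Ferraro 80.00 → $100; Ibarra 720.00 → $700; Delacroix 200.00 → $200.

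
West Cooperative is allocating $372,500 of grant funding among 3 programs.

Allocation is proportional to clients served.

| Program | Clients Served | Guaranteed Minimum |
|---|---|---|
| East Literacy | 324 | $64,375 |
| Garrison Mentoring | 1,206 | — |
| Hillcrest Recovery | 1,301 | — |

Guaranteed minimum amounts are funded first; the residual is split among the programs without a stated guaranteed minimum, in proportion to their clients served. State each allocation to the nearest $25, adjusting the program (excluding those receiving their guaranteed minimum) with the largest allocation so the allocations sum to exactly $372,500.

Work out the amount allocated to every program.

Guaranteed amounts: East Literacy $64,375. Residual $308,125.
Residual split over remaining clients served 2,507: Garrison Mentoring 148,224.47 → $148,225; Hillcrest Recovery 159,900.53 → $159,900.

East Literacy: $64,375 · Garrison Mentoring: $148,225 · Hillcrest Recovery: $159,900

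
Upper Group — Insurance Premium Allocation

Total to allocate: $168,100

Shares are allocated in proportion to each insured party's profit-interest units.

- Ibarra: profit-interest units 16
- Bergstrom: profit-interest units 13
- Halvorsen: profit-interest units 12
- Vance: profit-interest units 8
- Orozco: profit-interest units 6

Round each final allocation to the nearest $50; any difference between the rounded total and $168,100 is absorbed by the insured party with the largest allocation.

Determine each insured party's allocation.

Profit-interest units total: 55.
Pro-rata amounts: Ibarra 16/55 × $168,100 = 48,901.82; Bergstrom 13/55 × $168,100 = 39,732.73; Halvorsen 12/55 × $168,100 = 36,676.36; Vance 8/55 × $168,100 = 24,450.91; Orozco 6/55 × $168,100 = 18,338.18.
Rounded to nearest $50: Ibarra $48,900; Bergstrom $39,750; Halvorsen $36,700; Vance $24,450; Orozco $18,350. Sum = $168,150.
Difference $168,100 − $168,150 = −$50 applied to largest allocation (Ibarra): Ibarra becomes $48,850.

Ibarra: $48,850 · Bergstrom: $39,750 · Halvorsen: $36,700 · Vance: $24,450 · Orozco: $18,350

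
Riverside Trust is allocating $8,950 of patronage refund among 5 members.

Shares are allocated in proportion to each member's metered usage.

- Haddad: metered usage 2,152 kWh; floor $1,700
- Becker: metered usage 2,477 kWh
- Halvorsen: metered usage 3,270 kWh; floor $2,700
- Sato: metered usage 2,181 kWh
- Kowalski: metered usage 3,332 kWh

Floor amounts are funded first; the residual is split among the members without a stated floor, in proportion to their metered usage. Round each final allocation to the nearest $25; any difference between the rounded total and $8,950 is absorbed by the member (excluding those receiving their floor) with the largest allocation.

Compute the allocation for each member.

Fund the minimums — Haddad $1,700; Halvorsen $2,700. Balance $4,550.
Balance split over remaining metered usage 7,990: Becker 1,410.56 → $1,400; Sato 1,242.00 → $1,250; Kowalski 1,897.45 → $1,900.

Haddad: $1,700; Becker: $1,400; Halvorsen: $2,700; Sato: $1,250; Kowalski: $1,900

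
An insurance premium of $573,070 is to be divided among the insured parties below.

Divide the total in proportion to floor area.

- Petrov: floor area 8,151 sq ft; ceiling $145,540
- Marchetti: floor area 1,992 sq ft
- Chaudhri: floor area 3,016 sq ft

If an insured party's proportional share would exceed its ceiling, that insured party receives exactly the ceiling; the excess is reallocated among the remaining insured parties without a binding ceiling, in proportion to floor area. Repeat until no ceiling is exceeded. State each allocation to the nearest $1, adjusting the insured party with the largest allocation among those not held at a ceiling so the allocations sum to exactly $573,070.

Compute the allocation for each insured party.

Combined floor area = 13,159.
Proportional shares (ignoring caps): Petrov 354,973.29; Marchetti 86,750.93; Chaudhri 131,345.78.
Capped: Petrov ($145,540); balance $427,530 reallocated over remaining floor area 5,008.
Redistributed shares: Marchetti 170,055.86 → $170,056; Chaudhri 257,474.14 → $257,474.

Petrov: $145,540; Marchetti: $170,056; Chaudhri: $257,474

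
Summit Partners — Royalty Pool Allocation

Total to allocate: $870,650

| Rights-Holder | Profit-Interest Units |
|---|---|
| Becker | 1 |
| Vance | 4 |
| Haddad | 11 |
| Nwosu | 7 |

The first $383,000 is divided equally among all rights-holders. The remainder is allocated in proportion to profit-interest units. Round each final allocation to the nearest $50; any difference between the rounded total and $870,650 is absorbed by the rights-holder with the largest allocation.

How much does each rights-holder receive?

$383,000 shared equally gives $95,750 per rights-holder.
Remainder $487,650 by profit-interest units (total 23): Becker 21,202.17 → $21,200; Vance 84,808.70 → $84,800; Haddad 233,223.91 → $233,200; Nwosu 148,415.22 → $148,400.
Rounding difference +$50 on remainder applied to Haddad.
Totals: Becker $95,750 + $21,200 = $116,950; Vance $95,750 + $84,800 = $180,550; Haddad $95,750 + $233,250 = $329,000; Nwosu $95,750 + $148,400 = $244,150.

Becker: $116,950 · Vance: $180,550 · Haddad: $329,000 · Nwosu: $244,150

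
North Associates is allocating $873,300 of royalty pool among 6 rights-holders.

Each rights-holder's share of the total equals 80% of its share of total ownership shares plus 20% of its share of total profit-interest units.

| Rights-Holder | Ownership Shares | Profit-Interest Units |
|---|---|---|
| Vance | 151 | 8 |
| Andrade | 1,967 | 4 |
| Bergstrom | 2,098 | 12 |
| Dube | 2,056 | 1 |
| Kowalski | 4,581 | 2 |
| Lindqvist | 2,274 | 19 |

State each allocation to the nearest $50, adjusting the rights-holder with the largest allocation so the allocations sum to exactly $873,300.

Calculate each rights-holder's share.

Vance: $38,400; Andrade: $119,850; Bergstrom: $157,200; Dube: $113,200; Kowalski: $251,500; Lindqvist: $193,150

Ownership shares total 13,127; profit-interest units total 46.
Blended shares (80% ownership shares + 20% profit-interest units): Vance 0.0440; Andrade 0.1373; Bergstrom 0.1800; Dube 0.1296; Kowalski 0.2879; Lindqvist 0.2212.
Proportional shares: Vance 38,412.11; Andrade 119,874.72; Bergstrom 157,222.40; Dube 113,220.58; Kowalski 251,402.08; Lindqvist 193,168.10.
At nearest $50: Vance $38,400; Andrade $119,850; Bergstrom $157,200; Dube $113,200; Kowalski $251,400; Lindqvist $193,150. Sum = $873,200.
Difference $873,300 − $873,200 = +$100 applied to largest allocation (Kowalski): Kowalski becomes $251,500.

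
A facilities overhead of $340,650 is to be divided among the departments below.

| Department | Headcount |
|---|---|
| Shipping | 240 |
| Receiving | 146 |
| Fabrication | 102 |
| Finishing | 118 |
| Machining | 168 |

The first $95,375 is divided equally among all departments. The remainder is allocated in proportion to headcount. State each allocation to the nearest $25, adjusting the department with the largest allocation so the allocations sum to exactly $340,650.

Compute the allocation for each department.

$95,375 shared equally gives $19,075 per department.
Remainder $245,275 by headcount (total 774): Shipping 76,054.26 → $76,050; Receiving 46,266.34 → $46,275; Fabrication 32,323.06 → $32,325; Finishing 37,393.35 → $37,400; Machining 53,237.98 → $53,250.
Rounding difference −$25 on remainder applied to Shipping.
Totals: Shipping $19,075 + $76,025 = $95,100; Receiving $19,075 + $46,275 = $65,350; Fabrication $19,075 + $32,325 = $51,400; Finishing $19,075 + $37,400 = $56,475; Machining $19,075 + $53,250 = $72,325.

Shipping: $95,100 | Receiving: $65,350 | Fabrication: $51,400 | Finishing: $56,475 | Machining: $72,325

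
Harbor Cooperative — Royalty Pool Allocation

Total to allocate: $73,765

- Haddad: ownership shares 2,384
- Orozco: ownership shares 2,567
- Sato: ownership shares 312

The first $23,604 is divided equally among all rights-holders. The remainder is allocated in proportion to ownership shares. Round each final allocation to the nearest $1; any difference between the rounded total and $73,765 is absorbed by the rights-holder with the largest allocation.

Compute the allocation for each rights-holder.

First tranche $23,604 split equally: $7,868 each.
Remainder $50,161 by ownership shares (total 5,263): Haddad 22,721.61 → $22,722; Orozco 24,465.76 → $24,466; Sato 2,973.63 → $2,974.
Rounding difference −$1 on remainder applied to Orozco.
Totals: Haddad $7,868 + $22,722 = $30,590; Orozco $7,868 + $24,465 = $32,333; Sato $7,868 + $2,974 = $10,842.

Haddad: $30,590 | Orozco: $32,333 | Sato: $10,842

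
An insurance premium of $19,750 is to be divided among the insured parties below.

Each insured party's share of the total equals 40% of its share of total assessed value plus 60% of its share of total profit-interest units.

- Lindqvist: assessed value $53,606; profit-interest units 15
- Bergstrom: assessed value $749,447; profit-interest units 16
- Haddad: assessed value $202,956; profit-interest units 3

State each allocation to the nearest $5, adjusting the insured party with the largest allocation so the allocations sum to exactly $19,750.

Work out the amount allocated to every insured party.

Totals — assessed value 1,006,009, profit-interest units 34.
Blended shares (40% assessed value + 60% profit-interest units): Lindqvist 0.2860; Bergstrom 0.5803; Haddad 0.1336.
Raw shares: Lindqvist 5,648.90; Bergstrom 11,461.74; Haddad 2,639.36.
After rounding ($5): Lindqvist $5,650; Bergstrom $11,460; Haddad $2,640. Sum = $19,750.
Sum already equals the total — no adjustment.

Lindqvist: $5,650 | Bergstrom: $11,460 | Haddad: $2,640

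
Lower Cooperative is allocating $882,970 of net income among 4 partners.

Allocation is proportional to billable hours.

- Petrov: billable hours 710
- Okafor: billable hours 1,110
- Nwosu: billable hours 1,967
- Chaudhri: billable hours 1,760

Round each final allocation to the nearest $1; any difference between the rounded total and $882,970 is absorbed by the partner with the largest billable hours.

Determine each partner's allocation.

Total billable hours = 5,547.
Raw shares: Petrov 710/5,547 × $882,970 = 113,017.61; Okafor 1,110/5,547 × $882,970 = 176,689.51; Nwosu 1,967/5,547 × $882,970 = 313,106.54; Chaudhri 1,760/5,547 × $882,970 = 280,156.34.
At nearest $1: Petrov $113,018; Okafor $176,690; Nwosu $313,107; Chaudhri $280,156. Sum = $882,971.
Difference $882,970 − $882,971 = −$1 applied to largest billable hours (Nwosu): Nwosu becomes $313,106.

Petrov: $113,018; Okafor: $176,690; Nwosu: $313,106; Chaudhri: $280,156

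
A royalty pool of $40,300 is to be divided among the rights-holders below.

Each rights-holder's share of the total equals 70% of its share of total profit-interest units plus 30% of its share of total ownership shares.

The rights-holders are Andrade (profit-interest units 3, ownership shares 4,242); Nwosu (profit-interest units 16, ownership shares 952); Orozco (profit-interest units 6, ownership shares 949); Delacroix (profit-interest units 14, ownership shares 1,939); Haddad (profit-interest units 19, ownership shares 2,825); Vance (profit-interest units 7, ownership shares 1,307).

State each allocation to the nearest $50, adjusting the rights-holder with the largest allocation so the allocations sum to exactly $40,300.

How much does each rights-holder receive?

Totals — profit-interest units 65, ownership shares 12,214.
Combined weights (70% profit-interest units + 30% ownership shares): Andrade 0.1365; Nwosu 0.1957; Orozco 0.0879; Delacroix 0.1984; Haddad 0.2740; Vance 0.1075.
Raw shares: Andrade 5,500.93; Nwosu 7,886.34; Orozco 3,543.37; Delacroix 7,995.31; Haddad 11,042.32; Vance 4,331.73.
Rounded to nearest $50: Andrade $5,500; Nwosu $7,900; Orozco $3,550; Delacroix $8,000; Haddad $11,050; Vance $4,350. Sum = $40,350.
Difference $40,300 − $40,350 = −$50 applied to largest allocation (Haddad): Haddad becomes $11,000.

Andrade: $5,500 · Nwosu: $7,900 · Orozco: $3,550 · Delacroix: $8,000 · Haddad: $11,000 · Vance: $4,350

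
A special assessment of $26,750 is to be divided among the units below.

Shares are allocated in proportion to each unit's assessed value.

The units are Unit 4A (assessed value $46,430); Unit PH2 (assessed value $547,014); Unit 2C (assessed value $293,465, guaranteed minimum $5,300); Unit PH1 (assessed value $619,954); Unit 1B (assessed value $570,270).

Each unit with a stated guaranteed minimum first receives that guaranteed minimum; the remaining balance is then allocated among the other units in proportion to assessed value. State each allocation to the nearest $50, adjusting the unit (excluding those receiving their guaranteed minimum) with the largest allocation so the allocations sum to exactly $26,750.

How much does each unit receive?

Guaranteed amounts: Unit 2C $5,300. Balance $21,450.
Balance split over remaining assessed value 1,783,668: Unit 4A 558.36 → $550; Unit PH2 6,578.27 → $6,600; Unit PH1 7,455.43 → $7,450; Unit 1B 6,857.94 → $6,850.

Unit 4A: $550 | Unit PH2: $6,600 | Unit 2C: $5,300 | Unit PH1: $7,450 | Unit 1B: $6,850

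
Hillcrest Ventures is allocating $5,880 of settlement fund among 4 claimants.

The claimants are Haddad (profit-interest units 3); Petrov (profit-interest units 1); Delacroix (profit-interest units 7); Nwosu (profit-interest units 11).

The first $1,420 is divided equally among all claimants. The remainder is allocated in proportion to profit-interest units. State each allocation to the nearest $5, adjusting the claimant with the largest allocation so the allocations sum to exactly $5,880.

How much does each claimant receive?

Haddad: $965 | Petrov: $560 | Delacroix: $1,775 | Nwosu: $2,580

Equal tier: $1,420 ÷ 4 = $355 apiece.
Remainder $4,460 by profit-interest units (total 22): Haddad 608.18 → $610; Petrov 202.73 → $205; Delacroix 1,419.09 → $1,420; Nwosu 2,230.00 → $2,230.
Rounding difference −$5 on remainder applied to Nwosu.
Totals: Haddad $355 + $610 = $965; Petrov $355 + $205 = $560; Delacroix $355 + $1,420 = $1,775; Nwosu $355 + $2,225 = $2,580.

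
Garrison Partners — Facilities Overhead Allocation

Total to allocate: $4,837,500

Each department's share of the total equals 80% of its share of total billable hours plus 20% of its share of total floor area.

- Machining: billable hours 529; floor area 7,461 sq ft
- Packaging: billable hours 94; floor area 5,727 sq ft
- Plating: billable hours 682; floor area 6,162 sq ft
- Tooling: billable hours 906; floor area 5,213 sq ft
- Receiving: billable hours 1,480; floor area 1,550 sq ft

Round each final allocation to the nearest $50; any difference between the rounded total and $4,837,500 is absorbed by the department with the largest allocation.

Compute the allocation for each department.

Totals — billable hours 3,691, floor area 26,113.
Composite weights (80% billable hours + 20% floor area): Machining 0.1718; Packaging 0.0642; Plating 0.1950; Tooling 0.2363; Receiving 0.3327.
Raw shares: Machining 831,088.43; Packaging 310,746.93; Plating 943,379.76; Tooling 1,143,082.00; Receiving 1,609,202.88.
After rounding ($50): Machining $831,100; Packaging $310,750; Plating $943,400; Tooling $1,143,100; Receiving $1,609,200. Sum = $4,837,550.
Difference $4,837,500 − $4,837,550 = −$50 applied to largest allocation (Receiving): Receiving becomes $1,609,150.

Machining: $831,100 · Packaging: $310,750 · Plating: $943,400 · Tooling: $1,143,100 · Receiving: $1,609,150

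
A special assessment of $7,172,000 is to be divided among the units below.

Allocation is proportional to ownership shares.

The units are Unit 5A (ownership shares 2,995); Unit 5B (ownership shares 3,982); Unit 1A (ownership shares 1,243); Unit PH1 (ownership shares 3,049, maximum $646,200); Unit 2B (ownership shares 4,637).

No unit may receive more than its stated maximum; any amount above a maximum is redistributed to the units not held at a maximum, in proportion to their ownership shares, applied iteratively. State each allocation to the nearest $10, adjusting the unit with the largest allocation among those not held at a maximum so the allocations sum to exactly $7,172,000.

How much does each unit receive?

Combined ownership shares = 15,906.
Proportional shares (ignoring caps): Unit 5A 1,350,442.60; Unit 5B 1,795,479.94; Unit 1A 560,467.50; Unit PH1 1,374,791.15; Unit 2B 2,090,818.81.
Cap binds for Unit PH1 ($646,200); residual $6,525,800 reallocated over remaining ownership shares 12,857.
Shares after redistribution: Unit 5A 1,520,165.75 → $1,520,170; Unit 5B 2,021,135.23 → $2,021,140; Unit 1A 630,906.85 → $630,910; Unit 2B 2,353,592.18 → $2,353,590.
Rounding difference −$10 applied to Unit 2B → $2,353,580.

Unit 5A: $1,520,170; Unit 5B: $2,021,140; Unit 1A: $630,910; Unit PH1: $646,200; Unit 2B: $2,353,580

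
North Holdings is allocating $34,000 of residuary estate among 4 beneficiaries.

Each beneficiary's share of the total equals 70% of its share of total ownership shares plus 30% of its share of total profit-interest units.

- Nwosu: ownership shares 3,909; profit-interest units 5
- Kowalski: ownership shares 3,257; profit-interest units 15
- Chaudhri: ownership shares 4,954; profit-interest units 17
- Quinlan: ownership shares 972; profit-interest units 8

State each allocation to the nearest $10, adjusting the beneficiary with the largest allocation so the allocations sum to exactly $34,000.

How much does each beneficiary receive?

Ownership shares total 13,092; profit-interest units total 45.
Combined weights (70% ownership shares + 30% profit-interest units): Nwosu 0.2423; Kowalski 0.2741; Chaudhri 0.3782; Quinlan 0.1053.
Proportional shares: Nwosu 8,239.52; Kowalski 9,320.91; Chaudhri 12,859.23; Quinlan 3,580.34.
At nearest $10: Nwosu $8,240; Kowalski $9,320; Chaudhri $12,860; Quinlan $3,580. Sum = $34,000.
Sum already equals the total — no adjustment.

Nwosu: $8,240 | Kowalski: $9,320 | Chaudhri: $12,860 | Quinlan: $3,580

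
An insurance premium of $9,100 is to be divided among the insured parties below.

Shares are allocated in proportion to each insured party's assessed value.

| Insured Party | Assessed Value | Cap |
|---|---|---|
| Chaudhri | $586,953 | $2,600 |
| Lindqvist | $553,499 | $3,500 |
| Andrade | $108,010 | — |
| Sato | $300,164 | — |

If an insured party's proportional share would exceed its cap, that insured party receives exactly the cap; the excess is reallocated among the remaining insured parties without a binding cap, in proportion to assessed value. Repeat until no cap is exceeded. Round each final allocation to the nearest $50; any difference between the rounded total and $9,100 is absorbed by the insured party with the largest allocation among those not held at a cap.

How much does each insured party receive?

Chaudhri: $2,600; Lindqvist: $3,500; Andrade: $800; Sato: $2,200

Combined assessed value = 1,548,626.
Unconstrained shares: Chaudhri 3,449.04; Lindqvist 3,252.46; Andrade 634.69; Sato 1,763.82.
Capped: Chaudhri ($2,600); residual $6,500 reallocated over remaining assessed value 961,673.
Capped: Lindqvist ($3,500); residual $3,000 reallocated over remaining assessed value 408,174.
Remaining shares: Andrade 793.85 → $800; Sato 2,206.15 → $2,200.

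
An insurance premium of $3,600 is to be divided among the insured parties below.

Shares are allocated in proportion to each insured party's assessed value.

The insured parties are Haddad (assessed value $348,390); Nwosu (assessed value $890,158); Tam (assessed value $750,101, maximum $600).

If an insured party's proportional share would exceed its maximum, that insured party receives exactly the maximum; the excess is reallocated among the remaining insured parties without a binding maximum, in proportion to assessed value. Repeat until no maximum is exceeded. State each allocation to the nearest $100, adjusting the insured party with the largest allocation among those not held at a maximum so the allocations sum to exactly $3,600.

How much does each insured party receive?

Haddad: $800 | Nwosu: $2,200 | Tam: $600

Sum of assessed value: 1,988,649.
Unconstrained shares: Haddad 630.68; Nwosu 1,611.43; Tam 1,357.89.
Cap binds for Tam ($600); balance $3,000 reallocated over remaining assessed value 1,238,548.
Redistributed shares: Haddad 843.87 → $800; Nwosu 2,156.13 → $2,200.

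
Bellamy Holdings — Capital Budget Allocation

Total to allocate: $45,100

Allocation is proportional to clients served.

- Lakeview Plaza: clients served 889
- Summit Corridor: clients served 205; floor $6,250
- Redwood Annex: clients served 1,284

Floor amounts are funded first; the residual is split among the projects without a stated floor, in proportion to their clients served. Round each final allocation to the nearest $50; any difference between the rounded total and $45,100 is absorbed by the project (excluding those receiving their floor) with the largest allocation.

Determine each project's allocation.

Guaranteed amounts: Summit Corridor $6,250. Remaining pool $38,850.
Remaining pool split over remaining clients served 2,173: Lakeview Plaza 15,893.99 → $15,900; Redwood Annex 22,956.01 → $22,950.

Lakeview Plaza: $15,900; Summit Corridor: $6,250; Redwood Annex: $22,950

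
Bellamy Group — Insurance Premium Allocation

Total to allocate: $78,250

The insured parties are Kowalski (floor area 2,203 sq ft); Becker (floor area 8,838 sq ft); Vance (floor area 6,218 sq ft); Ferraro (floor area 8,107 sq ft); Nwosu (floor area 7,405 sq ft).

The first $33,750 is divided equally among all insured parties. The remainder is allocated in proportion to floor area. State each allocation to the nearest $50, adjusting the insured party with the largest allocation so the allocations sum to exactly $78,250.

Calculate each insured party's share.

Kowalski: $9,750 | Becker: $18,750 | Vance: $15,200 | Ferraro: $17,750 | Nwosu: $16,800

Equal tier: $33,750 ÷ 5 = $6,750 apiece.
Remainder $44,500 by floor area (total 32,771): Kowalski 2,991.47 → $3,000; Becker 12,001.19 → $12,000; Vance 8,443.47 → $8,450; Ferraro 11,008.56 → $11,000; Nwosu 10,055.31 → $10,050.
Totals: Kowalski $6,750 + $3,000 = $9,750; Becker $6,750 + $12,000 = $18,750; Vance $6,750 + $8,450 = $15,200; Ferraro $6,750 + $11,000 = $17,750; Nwosu $6,750 + $10,050 = $16,800.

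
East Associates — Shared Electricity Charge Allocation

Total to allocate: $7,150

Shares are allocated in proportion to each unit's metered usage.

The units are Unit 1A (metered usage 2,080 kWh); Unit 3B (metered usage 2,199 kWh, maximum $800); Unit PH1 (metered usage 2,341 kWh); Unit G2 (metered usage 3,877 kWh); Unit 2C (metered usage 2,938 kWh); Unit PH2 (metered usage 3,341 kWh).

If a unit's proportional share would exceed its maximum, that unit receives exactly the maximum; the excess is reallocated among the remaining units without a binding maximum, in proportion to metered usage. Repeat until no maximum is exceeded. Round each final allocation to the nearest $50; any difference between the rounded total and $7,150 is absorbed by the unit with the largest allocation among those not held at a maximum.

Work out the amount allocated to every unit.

Metered usage total: 16,776.
Pro-rata shares before constraints: Unit 1A 886.50; Unit 3B 937.22; Unit PH1 997.74; Unit G2 1,652.39; Unit 2C 1,252.19; Unit PH2 1,423.95.
Held at cap: Unit 3B ($800); balance $6,350 reallocated over remaining metered usage 14,577.
Redistributed shares: Unit 1A 906.08 → $900; Unit PH1 1,019.78 → $1,000; Unit G2 1,688.89 → $1,700; Unit 2C 1,279.84 → $1,300; Unit PH2 1,455.40 → $1,450.

Unit 1A: $900 | Unit 3B: $800 | Unit PH1: $1,000 | Unit G2: $1,700 | Unit 2C: $1,300 | Unit PH2: $1,450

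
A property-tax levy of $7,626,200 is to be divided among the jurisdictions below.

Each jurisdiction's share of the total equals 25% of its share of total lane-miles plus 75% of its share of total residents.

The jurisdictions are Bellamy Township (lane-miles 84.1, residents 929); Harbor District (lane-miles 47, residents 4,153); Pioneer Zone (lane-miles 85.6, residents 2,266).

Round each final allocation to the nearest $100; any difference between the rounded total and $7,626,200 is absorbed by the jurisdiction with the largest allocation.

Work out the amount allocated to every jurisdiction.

Lane-miles total 216.7; residents total 7,348.
Blended shares (25% lane-miles + 75% residents): Bellamy Township 0.1918; Harbor District 0.4781; Pioneer Zone 0.3300.
Proportional shares: Bellamy Township 1,463,050.28; Harbor District 3,646,187.51; Pioneer Zone 2,516,962.21.
At nearest $100: Bellamy Township $1,463,100; Harbor District $3,646,200; Pioneer Zone $2,517,000. Sum = $7,626,300.
Difference $7,626,200 − $7,626,300 = −$100 applied to largest allocation (Harbor District): Harbor District becomes $3,646,100.

Bellamy Township: $1,463,100 · Harbor District: $3,646,100 · Pioneer Zone: $2,517,000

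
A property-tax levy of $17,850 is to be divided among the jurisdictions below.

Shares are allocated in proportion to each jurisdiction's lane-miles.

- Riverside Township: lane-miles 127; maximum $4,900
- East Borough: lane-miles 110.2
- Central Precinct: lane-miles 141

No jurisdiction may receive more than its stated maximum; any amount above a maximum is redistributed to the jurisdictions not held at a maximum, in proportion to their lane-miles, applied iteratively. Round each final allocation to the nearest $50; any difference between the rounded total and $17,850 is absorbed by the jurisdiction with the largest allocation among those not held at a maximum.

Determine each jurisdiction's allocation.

Riverside Township: $4,900 · East Borough: $5,700 · Central Precinct: $7,250

Total lane-miles = 378.2.
Proportional shares (ignoring caps): Riverside Township 5,994.05; East Borough 5,201.14; Central Precinct 6,654.81.
Cap binds for Riverside Township ($4,900); balance $12,950 reallocated over remaining lane-miles 251.2.
Shares after redistribution: East Borough 5,681.09 → $5,700; Central Precinct 7,268.91 → $7,250.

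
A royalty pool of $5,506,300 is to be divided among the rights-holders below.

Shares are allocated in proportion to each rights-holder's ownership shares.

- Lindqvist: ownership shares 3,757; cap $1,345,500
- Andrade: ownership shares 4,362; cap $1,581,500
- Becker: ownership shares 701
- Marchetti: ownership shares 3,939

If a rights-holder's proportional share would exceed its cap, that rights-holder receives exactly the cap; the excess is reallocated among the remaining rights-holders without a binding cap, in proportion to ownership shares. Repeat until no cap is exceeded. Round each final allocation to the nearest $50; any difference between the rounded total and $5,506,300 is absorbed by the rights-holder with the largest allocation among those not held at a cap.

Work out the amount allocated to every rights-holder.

Sum of ownership shares: 12,759.
Pro-rata shares before constraints: Lindqvist 1,621,378.56; Andrade 1,882,473.60; Becker 302,524.99; Marchetti 1,699,922.85.
Held at cap: Lindqvist ($1,345,500), Andrade ($1,581,500); balance $2,579,300 reallocated over remaining ownership shares 4,640.
Shares after redistribution: Becker 389,674.42 → $389,650; Marchetti 2,189,625.58 → $2,189,650.

Lindqvist: $1,345,500 | Andrade: $1,581,500 | Becker: $389,650 | Marchetti: $2,189,650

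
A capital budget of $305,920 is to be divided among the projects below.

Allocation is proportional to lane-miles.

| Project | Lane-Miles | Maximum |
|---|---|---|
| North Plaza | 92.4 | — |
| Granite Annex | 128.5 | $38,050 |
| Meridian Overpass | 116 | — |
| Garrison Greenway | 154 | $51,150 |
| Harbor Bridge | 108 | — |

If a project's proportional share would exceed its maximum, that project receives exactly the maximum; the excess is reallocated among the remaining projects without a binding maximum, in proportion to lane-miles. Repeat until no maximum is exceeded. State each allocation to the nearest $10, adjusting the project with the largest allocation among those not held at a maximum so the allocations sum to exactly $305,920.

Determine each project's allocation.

North Plaza: $63,290; Granite Annex: $38,050; Meridian Overpass: $79,450; Garrison Greenway: $51,150; Harbor Bridge: $73,980

Total lane-miles = 598.9.
Pro-rata shares before constraints: North Plaza 47,198.21; Granite Annex 65,638.20; Meridian Overpass 59,253.16; Garrison Greenway 78,663.68; Harbor Bridge 55,166.74.
Capped: Granite Annex ($38,050), Garrison Greenway ($51,150); balance $216,720 reallocated over remaining lane-miles 316.4.
Redistributed shares: North Plaza 63,289.91 → $63,290; Meridian Overpass 79,454.87 → $79,450; Harbor Bridge 73,975.22 → $73,980.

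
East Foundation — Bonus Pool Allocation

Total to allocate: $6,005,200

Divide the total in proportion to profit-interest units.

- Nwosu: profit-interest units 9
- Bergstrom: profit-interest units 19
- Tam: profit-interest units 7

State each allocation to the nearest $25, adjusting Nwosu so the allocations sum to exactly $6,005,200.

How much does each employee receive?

Sum of profit-interest units: 35.
Pro-rata amounts: Nwosu 9/35 × $6,005,200 = 1,544,194.29; Bergstrom 19/35 × $6,005,200 = 3,259,965.71; Tam 7/35 × $6,005,200 = 1,201,040.00.
Rounded to nearest $25: Nwosu $1,544,200; Bergstrom $3,259,975; Tam $1,201,050. Sum = $6,005,225.
Difference $6,005,200 − $6,005,225 = −$25 applied to Nwosu: Nwosu becomes $1,544,175.

Nwosu: $1,544,175 | Bergstrom: $3,259,975 | Tam: $1,201,050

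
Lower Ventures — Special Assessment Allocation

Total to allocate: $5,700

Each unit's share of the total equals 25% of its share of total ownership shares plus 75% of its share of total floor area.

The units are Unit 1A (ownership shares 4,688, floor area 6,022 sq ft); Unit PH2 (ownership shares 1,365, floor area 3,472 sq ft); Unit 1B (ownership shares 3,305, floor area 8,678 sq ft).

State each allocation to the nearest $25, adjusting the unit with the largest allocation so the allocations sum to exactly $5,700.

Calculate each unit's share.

Unit 1A: $2,125 · Unit PH2: $1,025 · Unit 1B: $2,550

Totals — ownership shares 9,358, floor area 18,172.
Combined weights (25% ownership shares + 75% floor area): Unit 1A 0.3738; Unit PH2 0.1798; Unit 1B 0.4465.
Pro-rata amounts: Unit 1A 2,130.56; Unit PH2 1,024.65; Unit 1B 2,544.79.
After rounding ($25): Unit 1A $2,125; Unit PH2 $1,025; Unit 1B $2,550. Sum = $5,700.
No rounding difference to absorb.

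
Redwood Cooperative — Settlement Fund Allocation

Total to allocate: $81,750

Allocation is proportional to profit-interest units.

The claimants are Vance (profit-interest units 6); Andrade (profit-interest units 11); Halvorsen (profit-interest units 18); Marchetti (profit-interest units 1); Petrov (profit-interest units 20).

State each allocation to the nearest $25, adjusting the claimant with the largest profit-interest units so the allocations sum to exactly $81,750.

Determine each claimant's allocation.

Vance: $8,750; Andrade: $16,050; Halvorsen: $26,275; Marchetti: $1,450; Petrov: $29,225

Total profit-interest units = 56.
Raw shares: Vance 6/56 × $81,750 = 8,758.93; Andrade 11/56 × $81,750 = 16,058.04; Halvorsen 18/56 × $81,750 = 26,276.79; Marchetti 1/56 × $81,750 = 1,459.82; Petrov 20/56 × $81,750 = 29,196.43.
Rounded to nearest $25: Vance $8,750; Andrade $16,050; Halvorsen $26,275; Marchetti $1,450; Petrov $29,200. Sum = $81,725.
Difference $81,750 − $81,725 = +$25 applied to largest profit-interest units (Petrov): Petrov becomes $29,225.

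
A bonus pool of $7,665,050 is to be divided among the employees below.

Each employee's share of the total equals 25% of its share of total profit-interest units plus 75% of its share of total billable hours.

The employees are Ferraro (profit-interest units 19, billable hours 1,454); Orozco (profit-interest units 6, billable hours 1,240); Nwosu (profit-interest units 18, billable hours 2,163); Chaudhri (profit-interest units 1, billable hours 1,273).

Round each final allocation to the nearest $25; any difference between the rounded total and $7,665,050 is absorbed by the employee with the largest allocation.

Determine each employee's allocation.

Totals — profit-interest units 44, billable hours 6,130.
Blended shares (25% profit-interest units + 75% billable hours): Ferraro 0.2859; Orozco 0.1858; Nwosu 0.3669; Chaudhri 0.1614.
Raw shares: Ferraro 2,191,055.62; Orozco 1,424,195.39; Nwosu 2,812,412.90; Chaudhri 1,237,386.08.
At nearest $25: Ferraro $2,191,050; Orozco $1,424,200; Nwosu $2,812,425; Chaudhri $1,237,375. Sum = $7,665,050.
No rounding difference to absorb.

Ferraro: $2,191,050 · Orozco: $1,424,200 · Nwosu: $2,812,425 · Chaudhri: $1,237,375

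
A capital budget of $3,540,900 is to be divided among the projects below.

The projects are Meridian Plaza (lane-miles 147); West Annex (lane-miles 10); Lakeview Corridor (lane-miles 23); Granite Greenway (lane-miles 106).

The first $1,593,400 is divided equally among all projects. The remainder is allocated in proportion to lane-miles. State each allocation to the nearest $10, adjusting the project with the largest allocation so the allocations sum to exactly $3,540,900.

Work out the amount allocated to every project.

First tranche $1,593,400 split equally: $398,350 each.
Remainder $1,947,500 by lane-miles (total 286): Meridian Plaza 1,000,987.76 → $1,000,990; West Annex 68,094.41 → $68,090; Lakeview Corridor 156,617.13 → $156,620; Granite Greenway 721,800.70 → $721,800.
Totals: Meridian Plaza $398,350 + $1,000,990 = $1,399,340; West Annex $398,350 + $68,090 = $466,440; Lakeview Corridor $398,350 + $156,620 = $554,970; Granite Greenway $398,350 + $721,800 = $1,120,150.

Meridian Plaza: $1,399,340 · West Annex: $466,440 · Lakeview Corridor: $554,970 · Granite Greenway: $1,120,150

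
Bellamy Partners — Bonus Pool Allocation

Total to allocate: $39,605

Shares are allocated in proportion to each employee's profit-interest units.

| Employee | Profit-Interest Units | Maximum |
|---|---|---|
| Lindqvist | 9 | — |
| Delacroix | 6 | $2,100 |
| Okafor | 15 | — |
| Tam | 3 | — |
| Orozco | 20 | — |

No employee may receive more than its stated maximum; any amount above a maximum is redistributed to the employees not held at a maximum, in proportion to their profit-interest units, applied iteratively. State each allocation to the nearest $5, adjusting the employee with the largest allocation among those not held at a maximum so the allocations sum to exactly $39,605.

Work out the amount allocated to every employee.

Sum of profit-interest units: 53.
Unconstrained shares: Lindqvist 6,725.38; Delacroix 4,483.58; Okafor 11,208.96; Tam 2,241.79; Orozco 14,945.28.
Held at cap: Delacroix ($2,100); balance $37,505 reallocated over remaining profit-interest units 47.
Shares after redistribution: Lindqvist 7,181.81 → $7,180; Okafor 11,969.68 → $11,970; Tam 2,393.94 → $2,395; Orozco 15,959.57 → $15,960.

Lindqvist: $7,180 | Delacroix: $2,100 | Okafor: $11,970 | Tam: $2,395 | Orozco: $15,960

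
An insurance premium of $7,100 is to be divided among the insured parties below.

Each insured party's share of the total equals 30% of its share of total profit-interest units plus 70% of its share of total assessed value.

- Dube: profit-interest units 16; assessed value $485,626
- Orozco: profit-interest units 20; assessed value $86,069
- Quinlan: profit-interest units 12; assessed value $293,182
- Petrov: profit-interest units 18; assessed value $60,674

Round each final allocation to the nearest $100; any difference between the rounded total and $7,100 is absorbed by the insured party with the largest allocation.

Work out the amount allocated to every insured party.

Dube: $3,100 · Orozco: $1,100 · Quinlan: $2,000 · Petrov: $900

Profit-interest units total 66; assessed value total 925,551.
Composite weights (30% profit-interest units + 70% assessed value): Dube 0.4400; Orozco 0.1560; Quinlan 0.2763; Petrov 0.1277.
Unrounded shares: Dube 3,124.07; Orozco 1,107.63; Quinlan 1,961.59; Petrov 906.71.
At nearest $100: Dube $3,100; Orozco $1,100; Quinlan $2,000; Petrov $900. Sum = $7,100.
No rounding difference to absorb.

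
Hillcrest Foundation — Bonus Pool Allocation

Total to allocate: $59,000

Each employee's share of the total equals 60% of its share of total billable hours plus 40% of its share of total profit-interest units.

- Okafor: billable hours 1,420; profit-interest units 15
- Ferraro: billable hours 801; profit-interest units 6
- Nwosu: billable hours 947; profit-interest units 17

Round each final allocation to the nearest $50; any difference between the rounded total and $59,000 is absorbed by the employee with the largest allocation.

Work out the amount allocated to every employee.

Okafor: $25,150; Ferraro: $12,700; Nwosu: $21,150

Totals — billable hours 3,168, profit-interest units 38.
Blended shares (60% billable hours + 40% profit-interest units): Okafor 0.4268; Ferraro 0.2149; Nwosu 0.3583.
Unrounded shares: Okafor 25,183.21; Ferraro 12,676.88; Nwosu 21,139.90.
At nearest $50: Okafor $25,200; Ferraro $12,700; Nwosu $21,150. Sum = $59,050.
Difference $59,000 − $59,050 = −$50 applied to largest allocation (Okafor): Okafor becomes $25,150.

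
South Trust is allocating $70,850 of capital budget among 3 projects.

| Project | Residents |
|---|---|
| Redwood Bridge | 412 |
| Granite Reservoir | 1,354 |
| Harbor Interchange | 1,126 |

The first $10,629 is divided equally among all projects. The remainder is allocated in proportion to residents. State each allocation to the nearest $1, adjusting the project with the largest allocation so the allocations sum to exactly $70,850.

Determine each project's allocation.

Redwood Bridge: $12,122 · Granite Reservoir: $31,738 · Harbor Interchange: $26,990

Equal tier: $10,629 ÷ 3 = $3,543 apiece.
Remainder $60,221 by residents (total 2,892): Redwood Bridge 8,579.20 → $8,579; Granite Reservoir 28,194.76 → $28,195; Harbor Interchange 23,447.04 → $23,447.
Totals: Redwood Bridge $3,543 + $8,579 = $12,122; Granite Reservoir $3,543 + $28,195 = $31,738; Harbor Interchange $3,543 + $23,447 = $26,990.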